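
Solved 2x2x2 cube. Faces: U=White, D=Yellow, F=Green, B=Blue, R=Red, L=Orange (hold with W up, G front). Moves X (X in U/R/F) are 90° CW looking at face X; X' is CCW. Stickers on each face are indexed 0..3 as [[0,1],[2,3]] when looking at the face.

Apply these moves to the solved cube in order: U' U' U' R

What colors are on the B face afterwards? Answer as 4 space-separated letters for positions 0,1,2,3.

Answer: W O W B

Derivation:
After move 1 (U'): U=WWWW F=OOGG R=GGRR B=RRBB L=BBOO
After move 2 (U'): U=WWWW F=BBGG R=OORR B=GGBB L=RROO
After move 3 (U'): U=WWWW F=RRGG R=BBRR B=OOBB L=GGOO
After move 4 (R): R=RBRB U=WRWG F=RYGY D=YBYO B=WOWB
Query: B face = WOWB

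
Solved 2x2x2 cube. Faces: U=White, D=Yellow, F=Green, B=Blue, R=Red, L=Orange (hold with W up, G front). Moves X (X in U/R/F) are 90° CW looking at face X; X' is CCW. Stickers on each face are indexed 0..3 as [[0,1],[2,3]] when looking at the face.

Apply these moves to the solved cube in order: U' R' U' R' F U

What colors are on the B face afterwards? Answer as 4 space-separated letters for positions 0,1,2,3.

After move 1 (U'): U=WWWW F=OOGG R=GGRR B=RRBB L=BBOO
After move 2 (R'): R=GRGR U=WBWR F=OWGW D=YOYG B=YRYB
After move 3 (U'): U=BRWW F=BBGW R=OWGR B=GRYB L=YROO
After move 4 (R'): R=WROG U=BYWG F=BRGW D=YBYW B=GROB
After move 5 (F): F=GBWR U=BYOR R=WRGG D=OWYW L=YYOB
After move 6 (U): U=OBRY F=WRWR R=GRGG B=YYOB L=GBOB
Query: B face = YYOB

Answer: Y Y O B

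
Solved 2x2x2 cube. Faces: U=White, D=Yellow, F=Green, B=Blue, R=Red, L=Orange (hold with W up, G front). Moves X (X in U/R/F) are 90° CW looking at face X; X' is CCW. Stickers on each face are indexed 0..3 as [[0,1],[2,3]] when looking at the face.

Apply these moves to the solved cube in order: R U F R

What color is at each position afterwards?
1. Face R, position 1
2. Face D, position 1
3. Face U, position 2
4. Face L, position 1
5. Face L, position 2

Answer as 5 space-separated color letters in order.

After move 1 (R): R=RRRR U=WGWG F=GYGY D=YBYB B=WBWB
After move 2 (U): U=WWGG F=RRGY R=WBRR B=OOWB L=GYOO
After move 3 (F): F=GRYR U=WWOY R=GBGR D=RWYB L=GYOB
After move 4 (R): R=GGRB U=WROR F=GWYB D=RWYO B=YOWB
Query 1: R[1] = G
Query 2: D[1] = W
Query 3: U[2] = O
Query 4: L[1] = Y
Query 5: L[2] = O

Answer: G W O Y O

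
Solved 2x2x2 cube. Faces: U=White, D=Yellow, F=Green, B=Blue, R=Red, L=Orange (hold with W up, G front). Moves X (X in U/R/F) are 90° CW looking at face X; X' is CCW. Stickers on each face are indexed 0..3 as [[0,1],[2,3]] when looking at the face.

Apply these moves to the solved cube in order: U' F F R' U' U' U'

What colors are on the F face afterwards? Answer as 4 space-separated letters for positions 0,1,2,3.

After move 1 (U'): U=WWWW F=OOGG R=GGRR B=RRBB L=BBOO
After move 2 (F): F=GOGO U=WWOB R=WGWR D=RGYY L=BYOY
After move 3 (F): F=GGOO U=WWYY R=OGBR D=WWYY L=BROG
After move 4 (R'): R=GROB U=WBYR F=GWOY D=WGYO B=YRWB
After move 5 (U'): U=BRWY F=BROY R=GWOB B=GRWB L=YROG
After move 6 (U'): U=RYBW F=YROY R=BROB B=GWWB L=GROG
After move 7 (U'): U=YWRB F=GROY R=YROB B=BRWB L=GWOG
Query: F face = GROY

Answer: G R O Y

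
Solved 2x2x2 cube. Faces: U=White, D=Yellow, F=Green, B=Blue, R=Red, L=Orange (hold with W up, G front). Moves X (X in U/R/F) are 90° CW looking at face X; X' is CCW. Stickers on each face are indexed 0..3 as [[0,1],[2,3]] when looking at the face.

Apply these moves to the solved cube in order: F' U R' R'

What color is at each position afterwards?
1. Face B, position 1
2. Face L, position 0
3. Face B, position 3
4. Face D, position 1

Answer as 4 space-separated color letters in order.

After move 1 (F'): F=GGGG U=WWRR R=YRYR D=OOYY L=OWOW
After move 2 (U): U=RWRW F=YRGG R=BBYR B=OWBB L=GGOW
After move 3 (R'): R=BRBY U=RBRO F=YWGW D=ORYG B=YWOB
After move 4 (R'): R=RYBB U=RORY F=YBGO D=OWYW B=GWRB
Query 1: B[1] = W
Query 2: L[0] = G
Query 3: B[3] = B
Query 4: D[1] = W

Answer: W G B W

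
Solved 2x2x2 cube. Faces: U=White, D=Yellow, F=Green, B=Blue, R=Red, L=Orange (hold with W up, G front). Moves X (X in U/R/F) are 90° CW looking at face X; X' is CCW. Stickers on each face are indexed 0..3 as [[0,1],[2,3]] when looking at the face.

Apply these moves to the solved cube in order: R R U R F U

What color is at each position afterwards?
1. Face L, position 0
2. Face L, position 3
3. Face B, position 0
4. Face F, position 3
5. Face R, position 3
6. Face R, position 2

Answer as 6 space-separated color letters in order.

After move 1 (R): R=RRRR U=WGWG F=GYGY D=YBYB B=WBWB
After move 2 (R): R=RRRR U=WYWY F=GBGB D=YWYW B=GBGB
After move 3 (U): U=WWYY F=RRGB R=GBRR B=OOGB L=GBOO
After move 4 (R): R=RGRB U=WRYB F=RWGW D=YGYO B=YOWB
After move 5 (F): F=GRWW U=WROB R=YGBB D=RRYO L=GYOG
After move 6 (U): U=OWBR F=YGWW R=YOBB B=GYWB L=GROG
Query 1: L[0] = G
Query 2: L[3] = G
Query 3: B[0] = G
Query 4: F[3] = W
Query 5: R[3] = B
Query 6: R[2] = B

Answer: G G G W B B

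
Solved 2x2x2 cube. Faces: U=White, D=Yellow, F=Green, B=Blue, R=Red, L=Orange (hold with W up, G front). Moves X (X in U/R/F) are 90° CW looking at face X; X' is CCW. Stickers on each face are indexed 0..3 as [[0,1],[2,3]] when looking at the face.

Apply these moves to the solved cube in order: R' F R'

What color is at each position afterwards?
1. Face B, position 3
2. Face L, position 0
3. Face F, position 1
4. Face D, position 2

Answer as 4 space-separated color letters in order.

After move 1 (R'): R=RRRR U=WBWB F=GWGW D=YGYG B=YBYB
After move 2 (F): F=GGWW U=WBOO R=WRBR D=RRYG L=OYOG
After move 3 (R'): R=RRWB U=WYOY F=GBWO D=RGYW B=GBRB
Query 1: B[3] = B
Query 2: L[0] = O
Query 3: F[1] = B
Query 4: D[2] = Y

Answer: B O B Y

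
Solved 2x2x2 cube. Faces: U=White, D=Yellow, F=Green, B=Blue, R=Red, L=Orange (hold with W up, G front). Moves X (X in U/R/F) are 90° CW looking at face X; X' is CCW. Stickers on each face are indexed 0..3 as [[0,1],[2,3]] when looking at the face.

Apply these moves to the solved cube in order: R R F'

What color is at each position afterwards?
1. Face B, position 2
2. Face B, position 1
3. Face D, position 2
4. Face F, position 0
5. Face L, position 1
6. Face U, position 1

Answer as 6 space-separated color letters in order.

After move 1 (R): R=RRRR U=WGWG F=GYGY D=YBYB B=WBWB
After move 2 (R): R=RRRR U=WYWY F=GBGB D=YWYW B=GBGB
After move 3 (F'): F=BBGG U=WYRR R=WRYR D=OOYW L=OYOW
Query 1: B[2] = G
Query 2: B[1] = B
Query 3: D[2] = Y
Query 4: F[0] = B
Query 5: L[1] = Y
Query 6: U[1] = Y

Answer: G B Y B Y Y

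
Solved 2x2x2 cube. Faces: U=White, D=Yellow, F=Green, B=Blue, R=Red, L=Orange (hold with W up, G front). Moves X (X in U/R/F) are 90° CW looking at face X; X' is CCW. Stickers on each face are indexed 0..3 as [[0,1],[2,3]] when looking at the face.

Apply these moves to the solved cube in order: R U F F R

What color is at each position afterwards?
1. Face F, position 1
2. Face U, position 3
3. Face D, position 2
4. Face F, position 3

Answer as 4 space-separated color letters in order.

After move 1 (R): R=RRRR U=WGWG F=GYGY D=YBYB B=WBWB
After move 2 (U): U=WWGG F=RRGY R=WBRR B=OOWB L=GYOO
After move 3 (F): F=GRYR U=WWOY R=GBGR D=RWYB L=GYOB
After move 4 (F): F=YGRR U=WWBY R=OBYR D=GGYB L=GROW
After move 5 (R): R=YORB U=WGBR F=YGRB D=GWYO B=YOWB
Query 1: F[1] = G
Query 2: U[3] = R
Query 3: D[2] = Y
Query 4: F[3] = B

Answer: G R Y B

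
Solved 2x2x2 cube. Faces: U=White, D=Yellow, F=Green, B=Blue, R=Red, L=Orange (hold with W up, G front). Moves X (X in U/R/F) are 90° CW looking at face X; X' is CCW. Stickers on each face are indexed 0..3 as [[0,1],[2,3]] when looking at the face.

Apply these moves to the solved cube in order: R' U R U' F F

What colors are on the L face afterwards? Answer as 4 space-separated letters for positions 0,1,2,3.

After move 1 (R'): R=RRRR U=WBWB F=GWGW D=YGYG B=YBYB
After move 2 (U): U=WWBB F=RRGW R=YBRR B=OOYB L=GWOO
After move 3 (R): R=RYRB U=WRBW F=RGGG D=YYYO B=BOWB
After move 4 (U'): U=RWWB F=GWGG R=RGRB B=RYWB L=BOOO
After move 5 (F): F=GGGW U=RWOO R=WGBB D=RRYO L=BYOY
After move 6 (F): F=GGWG U=RWYY R=OGOB D=BWYO L=BROR
Query: L face = BROR

Answer: B R O R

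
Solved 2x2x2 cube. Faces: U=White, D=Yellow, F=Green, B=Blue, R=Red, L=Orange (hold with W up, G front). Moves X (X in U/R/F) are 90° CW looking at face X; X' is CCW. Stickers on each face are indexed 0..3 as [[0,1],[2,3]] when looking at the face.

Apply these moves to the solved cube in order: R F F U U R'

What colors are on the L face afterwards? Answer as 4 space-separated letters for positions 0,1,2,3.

After move 1 (R): R=RRRR U=WGWG F=GYGY D=YBYB B=WBWB
After move 2 (F): F=GGYY U=WGOO R=WRGR D=RRYB L=OYOB
After move 3 (F): F=YGYG U=WGBY R=OROR D=GWYB L=OROR
After move 4 (U): U=BWYG F=ORYG R=WBOR B=ORWB L=YGOR
After move 5 (U): U=YBGW F=WBYG R=OROR B=YGWB L=OROR
After move 6 (R'): R=RROO U=YWGY F=WBYW D=GBYG B=BGWB
Query: L face = OROR

Answer: O R O R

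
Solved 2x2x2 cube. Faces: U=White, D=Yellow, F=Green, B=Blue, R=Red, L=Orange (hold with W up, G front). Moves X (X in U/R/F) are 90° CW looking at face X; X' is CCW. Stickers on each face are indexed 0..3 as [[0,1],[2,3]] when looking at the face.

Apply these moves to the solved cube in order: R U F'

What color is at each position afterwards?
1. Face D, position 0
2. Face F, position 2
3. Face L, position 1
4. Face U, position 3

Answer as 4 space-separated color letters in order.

After move 1 (R): R=RRRR U=WGWG F=GYGY D=YBYB B=WBWB
After move 2 (U): U=WWGG F=RRGY R=WBRR B=OOWB L=GYOO
After move 3 (F'): F=RYRG U=WWWR R=BBYR D=YOYB L=GGOG
Query 1: D[0] = Y
Query 2: F[2] = R
Query 3: L[1] = G
Query 4: U[3] = R

Answer: Y R G R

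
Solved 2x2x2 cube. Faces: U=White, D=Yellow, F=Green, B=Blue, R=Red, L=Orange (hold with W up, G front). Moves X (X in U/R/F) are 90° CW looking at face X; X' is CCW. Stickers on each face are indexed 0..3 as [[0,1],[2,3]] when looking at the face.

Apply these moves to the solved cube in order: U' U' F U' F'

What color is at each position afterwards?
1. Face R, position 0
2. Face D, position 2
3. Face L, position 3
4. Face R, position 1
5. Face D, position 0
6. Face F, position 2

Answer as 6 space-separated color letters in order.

After move 1 (U'): U=WWWW F=OOGG R=GGRR B=RRBB L=BBOO
After move 2 (U'): U=WWWW F=BBGG R=OORR B=GGBB L=RROO
After move 3 (F): F=GBGB U=WWOR R=WOWR D=ROYY L=RYOY
After move 4 (U'): U=WRWO F=RYGB R=GBWR B=WOBB L=GGOY
After move 5 (F'): F=YBRG U=WRGW R=OBRR D=GYYY L=GOOW
Query 1: R[0] = O
Query 2: D[2] = Y
Query 3: L[3] = W
Query 4: R[1] = B
Query 5: D[0] = G
Query 6: F[2] = R

Answer: O Y W B G R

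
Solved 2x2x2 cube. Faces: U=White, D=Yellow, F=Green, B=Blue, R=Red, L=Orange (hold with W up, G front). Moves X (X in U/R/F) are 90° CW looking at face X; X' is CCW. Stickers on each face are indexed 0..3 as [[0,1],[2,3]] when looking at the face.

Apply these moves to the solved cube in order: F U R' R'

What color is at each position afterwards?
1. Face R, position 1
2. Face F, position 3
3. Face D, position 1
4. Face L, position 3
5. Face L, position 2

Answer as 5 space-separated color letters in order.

Answer: W O W Y O

Derivation:
After move 1 (F): F=GGGG U=WWOO R=WRWR D=RRYY L=OYOY
After move 2 (U): U=OWOW F=WRGG R=BBWR B=OYBB L=GGOY
After move 3 (R'): R=BRBW U=OBOO F=WWGW D=RRYG B=YYRB
After move 4 (R'): R=RWBB U=OROY F=WBGO D=RWYW B=GYRB
Query 1: R[1] = W
Query 2: F[3] = O
Query 3: D[1] = W
Query 4: L[3] = Y
Query 5: L[2] = O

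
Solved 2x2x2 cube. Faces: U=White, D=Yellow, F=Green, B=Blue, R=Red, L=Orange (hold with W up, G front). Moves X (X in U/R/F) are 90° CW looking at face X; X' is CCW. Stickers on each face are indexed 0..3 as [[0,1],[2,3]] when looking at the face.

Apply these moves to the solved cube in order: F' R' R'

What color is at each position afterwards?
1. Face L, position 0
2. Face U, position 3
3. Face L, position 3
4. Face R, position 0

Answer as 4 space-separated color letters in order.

Answer: O Y W R

Derivation:
After move 1 (F'): F=GGGG U=WWRR R=YRYR D=OOYY L=OWOW
After move 2 (R'): R=RRYY U=WBRB F=GWGR D=OGYG B=YBOB
After move 3 (R'): R=RYRY U=WORY F=GBGB D=OWYR B=GBGB
Query 1: L[0] = O
Query 2: U[3] = Y
Query 3: L[3] = W
Query 4: R[0] = R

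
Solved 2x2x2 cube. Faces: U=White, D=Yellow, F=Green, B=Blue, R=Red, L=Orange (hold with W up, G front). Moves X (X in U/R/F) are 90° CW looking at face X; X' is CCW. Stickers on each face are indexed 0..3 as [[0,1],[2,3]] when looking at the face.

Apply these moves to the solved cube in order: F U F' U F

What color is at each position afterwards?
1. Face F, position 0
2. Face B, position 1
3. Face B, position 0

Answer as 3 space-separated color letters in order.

After move 1 (F): F=GGGG U=WWOO R=WRWR D=RRYY L=OYOY
After move 2 (U): U=OWOW F=WRGG R=BBWR B=OYBB L=GGOY
After move 3 (F'): F=RGWG U=OWBW R=RBRR D=GYYY L=GWOO
After move 4 (U): U=BOWW F=RBWG R=OYRR B=GWBB L=RGOO
After move 5 (F): F=WRGB U=BOOG R=WYWR D=ROYY L=RGOY
Query 1: F[0] = W
Query 2: B[1] = W
Query 3: B[0] = G

Answer: W W G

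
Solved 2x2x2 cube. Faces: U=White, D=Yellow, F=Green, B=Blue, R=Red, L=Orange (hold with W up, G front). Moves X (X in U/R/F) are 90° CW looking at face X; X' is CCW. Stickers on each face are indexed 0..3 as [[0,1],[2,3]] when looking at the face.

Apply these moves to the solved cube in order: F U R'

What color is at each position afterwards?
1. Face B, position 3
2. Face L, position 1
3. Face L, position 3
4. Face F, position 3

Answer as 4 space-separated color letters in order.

After move 1 (F): F=GGGG U=WWOO R=WRWR D=RRYY L=OYOY
After move 2 (U): U=OWOW F=WRGG R=BBWR B=OYBB L=GGOY
After move 3 (R'): R=BRBW U=OBOO F=WWGW D=RRYG B=YYRB
Query 1: B[3] = B
Query 2: L[1] = G
Query 3: L[3] = Y
Query 4: F[3] = W

Answer: B G Y W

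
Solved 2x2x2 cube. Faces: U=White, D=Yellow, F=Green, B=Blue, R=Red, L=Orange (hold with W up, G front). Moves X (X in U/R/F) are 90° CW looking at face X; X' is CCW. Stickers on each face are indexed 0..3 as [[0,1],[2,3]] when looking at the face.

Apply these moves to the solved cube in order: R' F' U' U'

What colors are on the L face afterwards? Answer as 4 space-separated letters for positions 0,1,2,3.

Answer: G R O W

Derivation:
After move 1 (R'): R=RRRR U=WBWB F=GWGW D=YGYG B=YBYB
After move 2 (F'): F=WWGG U=WBRR R=GRYR D=OOYG L=OBOW
After move 3 (U'): U=BRWR F=OBGG R=WWYR B=GRYB L=YBOW
After move 4 (U'): U=RRBW F=YBGG R=OBYR B=WWYB L=GROW
Query: L face = GROW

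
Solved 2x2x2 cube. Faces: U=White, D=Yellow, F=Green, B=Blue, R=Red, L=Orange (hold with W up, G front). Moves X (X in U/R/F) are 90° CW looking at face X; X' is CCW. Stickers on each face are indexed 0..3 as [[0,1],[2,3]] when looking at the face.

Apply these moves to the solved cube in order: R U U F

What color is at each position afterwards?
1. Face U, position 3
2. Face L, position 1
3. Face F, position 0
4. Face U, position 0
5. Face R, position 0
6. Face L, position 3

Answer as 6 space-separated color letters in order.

After move 1 (R): R=RRRR U=WGWG F=GYGY D=YBYB B=WBWB
After move 2 (U): U=WWGG F=RRGY R=WBRR B=OOWB L=GYOO
After move 3 (U): U=GWGW F=WBGY R=OORR B=GYWB L=RROO
After move 4 (F): F=GWYB U=GWOR R=GOWR D=ROYB L=RYOB
Query 1: U[3] = R
Query 2: L[1] = Y
Query 3: F[0] = G
Query 4: U[0] = G
Query 5: R[0] = G
Query 6: L[3] = B

Answer: R Y G G G B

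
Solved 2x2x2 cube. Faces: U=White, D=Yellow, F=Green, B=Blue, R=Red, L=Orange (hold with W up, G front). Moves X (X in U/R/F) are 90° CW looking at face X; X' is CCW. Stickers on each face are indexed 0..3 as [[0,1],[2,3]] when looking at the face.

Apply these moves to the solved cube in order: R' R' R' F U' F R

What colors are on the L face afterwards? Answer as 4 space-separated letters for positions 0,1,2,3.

Answer: W R O R

Derivation:
After move 1 (R'): R=RRRR U=WBWB F=GWGW D=YGYG B=YBYB
After move 2 (R'): R=RRRR U=WYWY F=GBGB D=YWYW B=GBGB
After move 3 (R'): R=RRRR U=WGWG F=GYGY D=YBYB B=WBWB
After move 4 (F): F=GGYY U=WGOO R=WRGR D=RRYB L=OYOB
After move 5 (U'): U=GOWO F=OYYY R=GGGR B=WRWB L=WBOB
After move 6 (F): F=YOYY U=GOBB R=WGOR D=GGYB L=WROR
After move 7 (R): R=OWRG U=GOBY F=YGYB D=GWYW B=BROB
Query: L face = WROR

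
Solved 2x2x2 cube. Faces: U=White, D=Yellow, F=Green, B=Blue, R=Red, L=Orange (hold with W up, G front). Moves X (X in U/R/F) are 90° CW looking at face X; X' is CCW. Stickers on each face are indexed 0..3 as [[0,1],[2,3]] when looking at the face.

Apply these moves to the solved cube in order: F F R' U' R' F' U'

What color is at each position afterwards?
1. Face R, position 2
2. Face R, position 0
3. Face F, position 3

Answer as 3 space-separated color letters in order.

After move 1 (F): F=GGGG U=WWOO R=WRWR D=RRYY L=OYOY
After move 2 (F): F=GGGG U=WWYY R=OROR D=WWYY L=OROR
After move 3 (R'): R=RROO U=WBYB F=GWGY D=WGYG B=YBWB
After move 4 (U'): U=BBWY F=ORGY R=GWOO B=RRWB L=YBOR
After move 5 (R'): R=WOGO U=BWWR F=OBGY D=WRYY B=GRGB
After move 6 (F'): F=BYOG U=BWWG R=ROWO D=BRYY L=YROW
After move 7 (U'): U=WGBW F=YROG R=BYWO B=ROGB L=GROW
Query 1: R[2] = W
Query 2: R[0] = B
Query 3: F[3] = G

Answer: W B G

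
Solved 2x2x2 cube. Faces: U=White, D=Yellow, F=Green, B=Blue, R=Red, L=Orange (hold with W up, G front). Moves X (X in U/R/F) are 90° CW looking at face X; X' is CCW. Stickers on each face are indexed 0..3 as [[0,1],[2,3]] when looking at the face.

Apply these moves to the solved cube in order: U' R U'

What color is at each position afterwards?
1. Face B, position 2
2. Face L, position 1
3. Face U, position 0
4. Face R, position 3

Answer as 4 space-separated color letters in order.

Answer: W R O G

Derivation:
After move 1 (U'): U=WWWW F=OOGG R=GGRR B=RRBB L=BBOO
After move 2 (R): R=RGRG U=WOWG F=OYGY D=YBYR B=WRWB
After move 3 (U'): U=OGWW F=BBGY R=OYRG B=RGWB L=WROO
Query 1: B[2] = W
Query 2: L[1] = R
Query 3: U[0] = O
Query 4: R[3] = G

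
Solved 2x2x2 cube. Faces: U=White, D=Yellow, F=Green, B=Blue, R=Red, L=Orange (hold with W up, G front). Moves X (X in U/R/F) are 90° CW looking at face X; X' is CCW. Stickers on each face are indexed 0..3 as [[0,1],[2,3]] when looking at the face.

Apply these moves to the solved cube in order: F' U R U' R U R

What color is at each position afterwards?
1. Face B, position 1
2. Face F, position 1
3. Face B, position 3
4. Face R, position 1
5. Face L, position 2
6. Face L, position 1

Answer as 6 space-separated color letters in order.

Answer: W W B R O B

Derivation:
After move 1 (F'): F=GGGG U=WWRR R=YRYR D=OOYY L=OWOW
After move 2 (U): U=RWRW F=YRGG R=BBYR B=OWBB L=GGOW
After move 3 (R): R=YBRB U=RRRG F=YOGY D=OBYO B=WWWB
After move 4 (U'): U=RGRR F=GGGY R=YORB B=YBWB L=WWOW
After move 5 (R): R=RYBO U=RGRY F=GBGO D=OWYY B=RBGB
After move 6 (U): U=RRYG F=RYGO R=RBBO B=WWGB L=GBOW
After move 7 (R): R=BROB U=RYYO F=RWGY D=OGYW B=GWRB
Query 1: B[1] = W
Query 2: F[1] = W
Query 3: B[3] = B
Query 4: R[1] = R
Query 5: L[2] = O
Query 6: L[1] = B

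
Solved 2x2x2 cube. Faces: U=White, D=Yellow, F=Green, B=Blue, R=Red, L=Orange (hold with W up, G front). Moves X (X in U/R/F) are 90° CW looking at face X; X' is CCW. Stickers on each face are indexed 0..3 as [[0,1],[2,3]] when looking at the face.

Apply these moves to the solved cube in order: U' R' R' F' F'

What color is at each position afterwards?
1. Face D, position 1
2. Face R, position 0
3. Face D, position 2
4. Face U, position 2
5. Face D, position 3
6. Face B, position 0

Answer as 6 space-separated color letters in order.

After move 1 (U'): U=WWWW F=OOGG R=GGRR B=RRBB L=BBOO
After move 2 (R'): R=GRGR U=WBWR F=OWGW D=YOYG B=YRYB
After move 3 (R'): R=RRGG U=WYWY F=OBGR D=YWYW B=GROB
After move 4 (F'): F=BROG U=WYRG R=WRYG D=BOYW L=BYOW
After move 5 (F'): F=RGBO U=WYWY R=ORBG D=YWYW L=BGOR
Query 1: D[1] = W
Query 2: R[0] = O
Query 3: D[2] = Y
Query 4: U[2] = W
Query 5: D[3] = W
Query 6: B[0] = G

Answer: W O Y W W G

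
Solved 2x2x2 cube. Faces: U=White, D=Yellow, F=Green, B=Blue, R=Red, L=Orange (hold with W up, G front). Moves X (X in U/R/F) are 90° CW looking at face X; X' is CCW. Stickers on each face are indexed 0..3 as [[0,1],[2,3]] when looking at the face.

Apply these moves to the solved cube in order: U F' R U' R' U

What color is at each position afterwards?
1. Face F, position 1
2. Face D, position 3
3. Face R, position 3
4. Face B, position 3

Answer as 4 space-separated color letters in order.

Answer: B Y R B

Derivation:
After move 1 (U): U=WWWW F=RRGG R=BBRR B=OOBB L=GGOO
After move 2 (F'): F=RGRG U=WWBR R=YBYR D=GOYY L=GWOW
After move 3 (R): R=YYRB U=WGBG F=RORY D=GBYO B=ROWB
After move 4 (U'): U=GGWB F=GWRY R=RORB B=YYWB L=ROOW
After move 5 (R'): R=OBRR U=GWWY F=GGRB D=GWYY B=OYBB
After move 6 (U): U=WGYW F=OBRB R=OYRR B=ROBB L=GGOW
Query 1: F[1] = B
Query 2: D[3] = Y
Query 3: R[3] = R
Query 4: B[3] = B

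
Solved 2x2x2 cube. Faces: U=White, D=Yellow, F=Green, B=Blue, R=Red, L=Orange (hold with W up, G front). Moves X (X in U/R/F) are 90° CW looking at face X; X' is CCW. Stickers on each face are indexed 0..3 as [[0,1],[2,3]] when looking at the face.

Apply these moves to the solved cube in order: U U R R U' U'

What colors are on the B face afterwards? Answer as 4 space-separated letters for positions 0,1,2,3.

After move 1 (U): U=WWWW F=RRGG R=BBRR B=OOBB L=GGOO
After move 2 (U): U=WWWW F=BBGG R=OORR B=GGBB L=RROO
After move 3 (R): R=RORO U=WBWG F=BYGY D=YBYG B=WGWB
After move 4 (R): R=RROO U=WYWY F=BBGG D=YWYW B=GGBB
After move 5 (U'): U=YYWW F=RRGG R=BBOO B=RRBB L=GGOO
After move 6 (U'): U=YWYW F=GGGG R=RROO B=BBBB L=RROO
Query: B face = BBBB

Answer: B B B B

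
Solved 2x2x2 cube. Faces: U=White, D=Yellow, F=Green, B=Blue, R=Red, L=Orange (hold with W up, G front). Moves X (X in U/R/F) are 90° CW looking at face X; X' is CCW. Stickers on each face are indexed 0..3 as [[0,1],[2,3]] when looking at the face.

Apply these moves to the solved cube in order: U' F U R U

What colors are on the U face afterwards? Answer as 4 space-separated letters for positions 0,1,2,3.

After move 1 (U'): U=WWWW F=OOGG R=GGRR B=RRBB L=BBOO
After move 2 (F): F=GOGO U=WWOB R=WGWR D=RGYY L=BYOY
After move 3 (U): U=OWBW F=WGGO R=RRWR B=BYBB L=GOOY
After move 4 (R): R=WRRR U=OGBO F=WGGY D=RBYB B=WYWB
After move 5 (U): U=BOOG F=WRGY R=WYRR B=GOWB L=WGOY
Query: U face = BOOG

Answer: B O O G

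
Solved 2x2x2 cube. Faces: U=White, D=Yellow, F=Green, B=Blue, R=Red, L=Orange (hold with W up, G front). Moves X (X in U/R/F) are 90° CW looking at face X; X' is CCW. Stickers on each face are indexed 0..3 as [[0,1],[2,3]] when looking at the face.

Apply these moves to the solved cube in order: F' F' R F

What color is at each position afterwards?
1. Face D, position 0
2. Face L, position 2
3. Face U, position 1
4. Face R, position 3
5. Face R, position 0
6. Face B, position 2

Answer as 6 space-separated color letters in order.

Answer: R O G R Y W

Derivation:
After move 1 (F'): F=GGGG U=WWRR R=YRYR D=OOYY L=OWOW
After move 2 (F'): F=GGGG U=WWYY R=OROR D=WWYY L=OROR
After move 3 (R): R=OORR U=WGYG F=GWGY D=WBYB B=YBWB
After move 4 (F): F=GGYW U=WGRR R=YOGR D=ROYB L=OWOB
Query 1: D[0] = R
Query 2: L[2] = O
Query 3: U[1] = G
Query 4: R[3] = R
Query 5: R[0] = Y
Query 6: B[2] = W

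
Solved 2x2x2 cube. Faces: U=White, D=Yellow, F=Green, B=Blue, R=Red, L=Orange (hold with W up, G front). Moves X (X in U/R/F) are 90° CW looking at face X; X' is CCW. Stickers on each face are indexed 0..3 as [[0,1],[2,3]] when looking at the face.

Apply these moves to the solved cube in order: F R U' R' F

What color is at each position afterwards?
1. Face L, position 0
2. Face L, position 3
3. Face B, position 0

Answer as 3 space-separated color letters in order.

After move 1 (F): F=GGGG U=WWOO R=WRWR D=RRYY L=OYOY
After move 2 (R): R=WWRR U=WGOG F=GRGY D=RBYB B=OBWB
After move 3 (U'): U=GGWO F=OYGY R=GRRR B=WWWB L=OBOY
After move 4 (R'): R=RRGR U=GWWW F=OGGO D=RYYY B=BWBB
After move 5 (F): F=GOOG U=GWYB R=WRWR D=GRYY L=OROY
Query 1: L[0] = O
Query 2: L[3] = Y
Query 3: B[0] = B

Answer: O Y B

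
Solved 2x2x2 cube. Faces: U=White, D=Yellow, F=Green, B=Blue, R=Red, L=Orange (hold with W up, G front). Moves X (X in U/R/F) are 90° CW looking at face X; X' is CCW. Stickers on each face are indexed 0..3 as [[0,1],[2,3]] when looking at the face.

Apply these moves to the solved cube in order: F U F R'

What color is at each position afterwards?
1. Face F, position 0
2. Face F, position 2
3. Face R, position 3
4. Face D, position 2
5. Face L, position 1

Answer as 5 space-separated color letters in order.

Answer: G G W Y R

Derivation:
After move 1 (F): F=GGGG U=WWOO R=WRWR D=RRYY L=OYOY
After move 2 (U): U=OWOW F=WRGG R=BBWR B=OYBB L=GGOY
After move 3 (F): F=GWGR U=OWYG R=OBWR D=WBYY L=GROR
After move 4 (R'): R=BROW U=OBYO F=GWGG D=WWYR B=YYBB
Query 1: F[0] = G
Query 2: F[2] = G
Query 3: R[3] = W
Query 4: D[2] = Y
Query 5: L[1] = R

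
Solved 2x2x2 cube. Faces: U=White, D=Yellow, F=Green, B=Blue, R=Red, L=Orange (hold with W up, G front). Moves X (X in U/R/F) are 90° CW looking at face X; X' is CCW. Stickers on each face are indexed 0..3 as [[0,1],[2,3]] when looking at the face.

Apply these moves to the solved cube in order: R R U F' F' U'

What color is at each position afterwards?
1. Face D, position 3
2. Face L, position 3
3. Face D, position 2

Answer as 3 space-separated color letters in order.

After move 1 (R): R=RRRR U=WGWG F=GYGY D=YBYB B=WBWB
After move 2 (R): R=RRRR U=WYWY F=GBGB D=YWYW B=GBGB
After move 3 (U): U=WWYY F=RRGB R=GBRR B=OOGB L=GBOO
After move 4 (F'): F=RBRG U=WWGR R=WBYR D=BOYW L=GYOY
After move 5 (F'): F=BGRR U=WWWY R=OBBR D=YYYW L=GROG
After move 6 (U'): U=WYWW F=GRRR R=BGBR B=OBGB L=OOOG
Query 1: D[3] = W
Query 2: L[3] = G
Query 3: D[2] = Y

Answer: W G Y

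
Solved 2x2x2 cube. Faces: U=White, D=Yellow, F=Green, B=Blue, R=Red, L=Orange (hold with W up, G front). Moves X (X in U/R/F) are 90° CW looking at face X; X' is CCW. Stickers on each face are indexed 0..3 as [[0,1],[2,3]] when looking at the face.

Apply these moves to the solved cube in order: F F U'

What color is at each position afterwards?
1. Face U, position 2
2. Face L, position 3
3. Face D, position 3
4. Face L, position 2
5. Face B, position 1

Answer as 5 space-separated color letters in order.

After move 1 (F): F=GGGG U=WWOO R=WRWR D=RRYY L=OYOY
After move 2 (F): F=GGGG U=WWYY R=OROR D=WWYY L=OROR
After move 3 (U'): U=WYWY F=ORGG R=GGOR B=ORBB L=BBOR
Query 1: U[2] = W
Query 2: L[3] = R
Query 3: D[3] = Y
Query 4: L[2] = O
Query 5: B[1] = R

Answer: W R Y O R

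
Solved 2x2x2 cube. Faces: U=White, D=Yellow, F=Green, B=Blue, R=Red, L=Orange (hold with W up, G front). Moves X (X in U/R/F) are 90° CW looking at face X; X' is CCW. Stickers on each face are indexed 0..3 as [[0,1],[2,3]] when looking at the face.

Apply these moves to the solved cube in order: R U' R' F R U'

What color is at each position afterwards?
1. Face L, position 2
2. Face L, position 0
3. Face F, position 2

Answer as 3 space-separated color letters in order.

Answer: O B W

Derivation:
After move 1 (R): R=RRRR U=WGWG F=GYGY D=YBYB B=WBWB
After move 2 (U'): U=GGWW F=OOGY R=GYRR B=RRWB L=WBOO
After move 3 (R'): R=YRGR U=GWWR F=OGGW D=YOYY B=BRBB
After move 4 (F): F=GOWG U=GWOB R=WRRR D=GYYY L=WYOO
After move 5 (R): R=RWRR U=GOOG F=GYWY D=GBYB B=BRWB
After move 6 (U'): U=OGGO F=WYWY R=GYRR B=RWWB L=BROO
Query 1: L[2] = O
Query 2: L[0] = B
Query 3: F[2] = W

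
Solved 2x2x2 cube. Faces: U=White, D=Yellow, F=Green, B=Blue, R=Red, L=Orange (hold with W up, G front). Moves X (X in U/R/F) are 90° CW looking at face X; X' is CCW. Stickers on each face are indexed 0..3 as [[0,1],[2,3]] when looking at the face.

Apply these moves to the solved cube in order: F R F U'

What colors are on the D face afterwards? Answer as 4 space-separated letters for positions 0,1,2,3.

After move 1 (F): F=GGGG U=WWOO R=WRWR D=RRYY L=OYOY
After move 2 (R): R=WWRR U=WGOG F=GRGY D=RBYB B=OBWB
After move 3 (F): F=GGYR U=WGYY R=OWGR D=RWYB L=OROB
After move 4 (U'): U=GYWY F=ORYR R=GGGR B=OWWB L=OBOB
Query: D face = RWYB

Answer: R W Y B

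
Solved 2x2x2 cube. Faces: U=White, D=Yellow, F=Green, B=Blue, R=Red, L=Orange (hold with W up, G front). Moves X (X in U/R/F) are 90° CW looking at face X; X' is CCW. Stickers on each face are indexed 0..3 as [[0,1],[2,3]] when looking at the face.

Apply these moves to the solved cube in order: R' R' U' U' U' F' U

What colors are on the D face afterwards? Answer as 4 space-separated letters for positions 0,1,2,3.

After move 1 (R'): R=RRRR U=WBWB F=GWGW D=YGYG B=YBYB
After move 2 (R'): R=RRRR U=WYWY F=GBGB D=YWYW B=GBGB
After move 3 (U'): U=YYWW F=OOGB R=GBRR B=RRGB L=GBOO
After move 4 (U'): U=YWYW F=GBGB R=OORR B=GBGB L=RROO
After move 5 (U'): U=WWYY F=RRGB R=GBRR B=OOGB L=GBOO
After move 6 (F'): F=RBRG U=WWGR R=WBYR D=BOYW L=GYOY
After move 7 (U): U=GWRW F=WBRG R=OOYR B=GYGB L=RBOY
Query: D face = BOYW

Answer: B O Y W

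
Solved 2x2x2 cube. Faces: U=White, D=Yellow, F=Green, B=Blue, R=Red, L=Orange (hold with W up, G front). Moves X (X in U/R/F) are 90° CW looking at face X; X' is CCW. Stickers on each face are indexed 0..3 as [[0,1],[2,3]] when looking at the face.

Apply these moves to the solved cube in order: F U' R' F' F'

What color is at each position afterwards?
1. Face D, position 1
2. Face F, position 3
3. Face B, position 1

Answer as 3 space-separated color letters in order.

After move 1 (F): F=GGGG U=WWOO R=WRWR D=RRYY L=OYOY
After move 2 (U'): U=WOWO F=OYGG R=GGWR B=WRBB L=BBOY
After move 3 (R'): R=GRGW U=WBWW F=OOGO D=RYYG B=YRRB
After move 4 (F'): F=OOOG U=WBGG R=YRRW D=BYYG L=BWOW
After move 5 (F'): F=OGOO U=WBYR R=YRBW D=WWYG L=BGOG
Query 1: D[1] = W
Query 2: F[3] = O
Query 3: B[1] = R

Answer: W O R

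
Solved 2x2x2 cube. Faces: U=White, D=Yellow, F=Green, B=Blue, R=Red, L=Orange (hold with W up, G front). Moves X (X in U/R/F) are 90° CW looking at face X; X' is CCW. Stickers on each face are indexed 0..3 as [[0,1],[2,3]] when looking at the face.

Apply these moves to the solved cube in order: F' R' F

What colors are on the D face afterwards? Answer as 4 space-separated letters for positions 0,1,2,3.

Answer: Y R Y G

Derivation:
After move 1 (F'): F=GGGG U=WWRR R=YRYR D=OOYY L=OWOW
After move 2 (R'): R=RRYY U=WBRB F=GWGR D=OGYG B=YBOB
After move 3 (F): F=GGRW U=WBWW R=RRBY D=YRYG L=OOOG
Query: D face = YRYG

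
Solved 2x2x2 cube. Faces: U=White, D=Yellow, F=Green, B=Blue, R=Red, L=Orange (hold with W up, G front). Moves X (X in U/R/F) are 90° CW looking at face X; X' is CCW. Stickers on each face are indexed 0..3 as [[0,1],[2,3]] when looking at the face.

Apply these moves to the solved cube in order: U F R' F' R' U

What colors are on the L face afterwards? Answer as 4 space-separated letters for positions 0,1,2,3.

After move 1 (U): U=WWWW F=RRGG R=BBRR B=OOBB L=GGOO
After move 2 (F): F=GRGR U=WWOG R=WBWR D=RBYY L=GYOY
After move 3 (R'): R=BRWW U=WBOO F=GWGG D=RRYR B=YOBB
After move 4 (F'): F=WGGG U=WBBW R=RRRW D=YYYR L=GOOO
After move 5 (R'): R=RWRR U=WBBY F=WBGW D=YGYG B=ROYB
After move 6 (U): U=BWYB F=RWGW R=RORR B=GOYB L=WBOO
Query: L face = WBOO

Answer: W B O O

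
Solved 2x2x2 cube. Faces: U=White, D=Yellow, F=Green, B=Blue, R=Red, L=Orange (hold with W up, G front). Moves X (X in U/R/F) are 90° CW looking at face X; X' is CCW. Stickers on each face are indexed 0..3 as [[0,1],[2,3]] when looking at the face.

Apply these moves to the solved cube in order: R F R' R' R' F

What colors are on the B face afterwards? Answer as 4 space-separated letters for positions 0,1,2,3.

Answer: O B G B

Derivation:
After move 1 (R): R=RRRR U=WGWG F=GYGY D=YBYB B=WBWB
After move 2 (F): F=GGYY U=WGOO R=WRGR D=RRYB L=OYOB
After move 3 (R'): R=RRWG U=WWOW F=GGYO D=RGYY B=BBRB
After move 4 (R'): R=RGRW U=WROB F=GWYW D=RGYO B=YBGB
After move 5 (R'): R=GWRR U=WGOY F=GRYB D=RWYW B=OBGB
After move 6 (F): F=YGBR U=WGBY R=OWYR D=RGYW L=OROW
Query: B face = OBGB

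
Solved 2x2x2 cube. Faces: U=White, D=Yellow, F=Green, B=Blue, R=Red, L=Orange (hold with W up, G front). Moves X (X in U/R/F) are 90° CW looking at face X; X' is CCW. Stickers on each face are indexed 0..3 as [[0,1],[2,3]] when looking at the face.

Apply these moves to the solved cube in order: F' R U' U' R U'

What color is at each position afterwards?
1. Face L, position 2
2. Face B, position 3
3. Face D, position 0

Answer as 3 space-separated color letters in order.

Answer: O B O

Derivation:
After move 1 (F'): F=GGGG U=WWRR R=YRYR D=OOYY L=OWOW
After move 2 (R): R=YYRR U=WGRG F=GOGY D=OBYB B=RBWB
After move 3 (U'): U=GGWR F=OWGY R=GORR B=YYWB L=RBOW
After move 4 (U'): U=GRGW F=RBGY R=OWRR B=GOWB L=YYOW
After move 5 (R): R=RORW U=GBGY F=RBGB D=OWYG B=WORB
After move 6 (U'): U=BYGG F=YYGB R=RBRW B=RORB L=WOOW
Query 1: L[2] = O
Query 2: B[3] = B
Query 3: D[0] = O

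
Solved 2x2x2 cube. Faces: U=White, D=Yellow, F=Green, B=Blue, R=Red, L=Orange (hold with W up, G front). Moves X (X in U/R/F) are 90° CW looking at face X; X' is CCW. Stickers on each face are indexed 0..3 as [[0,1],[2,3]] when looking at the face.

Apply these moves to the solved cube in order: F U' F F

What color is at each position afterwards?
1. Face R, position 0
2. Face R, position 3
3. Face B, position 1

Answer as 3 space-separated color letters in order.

After move 1 (F): F=GGGG U=WWOO R=WRWR D=RRYY L=OYOY
After move 2 (U'): U=WOWO F=OYGG R=GGWR B=WRBB L=BBOY
After move 3 (F): F=GOGY U=WOYB R=WGOR D=WGYY L=BROR
After move 4 (F): F=GGYO U=WORR R=YGBR D=OWYY L=BWOG
Query 1: R[0] = Y
Query 2: R[3] = R
Query 3: B[1] = R

Answer: Y R R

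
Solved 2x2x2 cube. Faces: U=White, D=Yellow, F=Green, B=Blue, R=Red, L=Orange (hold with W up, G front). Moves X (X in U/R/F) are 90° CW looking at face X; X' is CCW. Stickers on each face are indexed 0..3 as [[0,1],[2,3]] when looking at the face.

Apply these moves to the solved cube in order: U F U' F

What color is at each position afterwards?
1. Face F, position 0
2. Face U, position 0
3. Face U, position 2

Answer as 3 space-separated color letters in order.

Answer: G W Y

Derivation:
After move 1 (U): U=WWWW F=RRGG R=BBRR B=OOBB L=GGOO
After move 2 (F): F=GRGR U=WWOG R=WBWR D=RBYY L=GYOY
After move 3 (U'): U=WGWO F=GYGR R=GRWR B=WBBB L=OOOY
After move 4 (F): F=GGRY U=WGYO R=WROR D=WGYY L=OROB
Query 1: F[0] = G
Query 2: U[0] = W
Query 3: U[2] = Y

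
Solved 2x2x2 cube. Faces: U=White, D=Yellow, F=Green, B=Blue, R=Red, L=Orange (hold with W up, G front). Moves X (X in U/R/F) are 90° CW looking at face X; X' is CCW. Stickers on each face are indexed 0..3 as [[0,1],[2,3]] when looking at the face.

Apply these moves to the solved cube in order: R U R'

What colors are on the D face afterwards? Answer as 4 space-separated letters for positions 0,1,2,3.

After move 1 (R): R=RRRR U=WGWG F=GYGY D=YBYB B=WBWB
After move 2 (U): U=WWGG F=RRGY R=WBRR B=OOWB L=GYOO
After move 3 (R'): R=BRWR U=WWGO F=RWGG D=YRYY B=BOBB
Query: D face = YRYY

Answer: Y R Y Y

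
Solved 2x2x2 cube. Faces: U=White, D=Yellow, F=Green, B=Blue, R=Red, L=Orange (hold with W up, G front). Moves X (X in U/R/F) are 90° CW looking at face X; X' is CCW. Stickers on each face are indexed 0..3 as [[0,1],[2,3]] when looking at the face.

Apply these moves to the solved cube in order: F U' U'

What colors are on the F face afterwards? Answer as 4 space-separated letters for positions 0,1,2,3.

Answer: B B G G

Derivation:
After move 1 (F): F=GGGG U=WWOO R=WRWR D=RRYY L=OYOY
After move 2 (U'): U=WOWO F=OYGG R=GGWR B=WRBB L=BBOY
After move 3 (U'): U=OOWW F=BBGG R=OYWR B=GGBB L=WROY
Query: F face = BBGG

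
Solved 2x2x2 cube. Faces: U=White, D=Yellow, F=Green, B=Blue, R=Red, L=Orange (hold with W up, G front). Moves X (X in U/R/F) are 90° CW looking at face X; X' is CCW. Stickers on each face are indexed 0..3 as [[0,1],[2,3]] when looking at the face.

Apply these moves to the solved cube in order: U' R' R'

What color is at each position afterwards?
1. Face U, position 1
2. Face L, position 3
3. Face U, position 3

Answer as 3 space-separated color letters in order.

After move 1 (U'): U=WWWW F=OOGG R=GGRR B=RRBB L=BBOO
After move 2 (R'): R=GRGR U=WBWR F=OWGW D=YOYG B=YRYB
After move 3 (R'): R=RRGG U=WYWY F=OBGR D=YWYW B=GROB
Query 1: U[1] = Y
Query 2: L[3] = O
Query 3: U[3] = Y

Answer: Y O Y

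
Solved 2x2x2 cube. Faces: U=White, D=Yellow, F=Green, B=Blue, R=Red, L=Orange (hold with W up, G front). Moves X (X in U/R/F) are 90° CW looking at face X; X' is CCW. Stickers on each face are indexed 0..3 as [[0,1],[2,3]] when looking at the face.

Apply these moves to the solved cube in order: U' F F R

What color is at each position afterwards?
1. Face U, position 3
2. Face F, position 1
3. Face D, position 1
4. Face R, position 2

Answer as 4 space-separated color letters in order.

After move 1 (U'): U=WWWW F=OOGG R=GGRR B=RRBB L=BBOO
After move 2 (F): F=GOGO U=WWOB R=WGWR D=RGYY L=BYOY
After move 3 (F): F=GGOO U=WWYY R=OGBR D=WWYY L=BROG
After move 4 (R): R=BORG U=WGYO F=GWOY D=WBYR B=YRWB
Query 1: U[3] = O
Query 2: F[1] = W
Query 3: D[1] = B
Query 4: R[2] = R

Answer: O W B R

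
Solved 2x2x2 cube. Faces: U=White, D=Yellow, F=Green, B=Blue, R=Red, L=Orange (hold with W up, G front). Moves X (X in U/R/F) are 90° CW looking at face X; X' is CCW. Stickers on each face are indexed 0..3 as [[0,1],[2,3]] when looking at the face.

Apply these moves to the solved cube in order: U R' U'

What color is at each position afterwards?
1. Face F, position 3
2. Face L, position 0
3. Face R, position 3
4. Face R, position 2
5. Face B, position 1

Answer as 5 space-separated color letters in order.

Answer: W Y R B R

Derivation:
After move 1 (U): U=WWWW F=RRGG R=BBRR B=OOBB L=GGOO
After move 2 (R'): R=BRBR U=WBWO F=RWGW D=YRYG B=YOYB
After move 3 (U'): U=BOWW F=GGGW R=RWBR B=BRYB L=YOOO
Query 1: F[3] = W
Query 2: L[0] = Y
Query 3: R[3] = R
Query 4: R[2] = B
Query 5: B[1] = R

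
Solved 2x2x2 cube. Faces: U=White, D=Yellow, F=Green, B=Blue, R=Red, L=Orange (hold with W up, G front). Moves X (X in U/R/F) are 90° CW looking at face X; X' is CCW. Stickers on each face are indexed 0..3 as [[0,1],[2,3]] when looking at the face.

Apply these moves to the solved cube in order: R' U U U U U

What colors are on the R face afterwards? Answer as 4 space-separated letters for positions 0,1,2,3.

After move 1 (R'): R=RRRR U=WBWB F=GWGW D=YGYG B=YBYB
After move 2 (U): U=WWBB F=RRGW R=YBRR B=OOYB L=GWOO
After move 3 (U): U=BWBW F=YBGW R=OORR B=GWYB L=RROO
After move 4 (U): U=BBWW F=OOGW R=GWRR B=RRYB L=YBOO
After move 5 (U): U=WBWB F=GWGW R=RRRR B=YBYB L=OOOO
After move 6 (U): U=WWBB F=RRGW R=YBRR B=OOYB L=GWOO
Query: R face = YBRR

Answer: Y B R R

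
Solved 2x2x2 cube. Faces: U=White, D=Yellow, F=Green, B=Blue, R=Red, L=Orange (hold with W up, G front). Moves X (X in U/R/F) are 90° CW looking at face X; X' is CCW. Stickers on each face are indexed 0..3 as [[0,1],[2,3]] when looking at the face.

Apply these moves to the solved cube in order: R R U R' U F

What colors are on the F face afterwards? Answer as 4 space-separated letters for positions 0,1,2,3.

After move 1 (R): R=RRRR U=WGWG F=GYGY D=YBYB B=WBWB
After move 2 (R): R=RRRR U=WYWY F=GBGB D=YWYW B=GBGB
After move 3 (U): U=WWYY F=RRGB R=GBRR B=OOGB L=GBOO
After move 4 (R'): R=BRGR U=WGYO F=RWGY D=YRYB B=WOWB
After move 5 (U): U=YWOG F=BRGY R=WOGR B=GBWB L=RWOO
After move 6 (F): F=GBYR U=YWOW R=OOGR D=GWYB L=RYOR
Query: F face = GBYR

Answer: G B Y R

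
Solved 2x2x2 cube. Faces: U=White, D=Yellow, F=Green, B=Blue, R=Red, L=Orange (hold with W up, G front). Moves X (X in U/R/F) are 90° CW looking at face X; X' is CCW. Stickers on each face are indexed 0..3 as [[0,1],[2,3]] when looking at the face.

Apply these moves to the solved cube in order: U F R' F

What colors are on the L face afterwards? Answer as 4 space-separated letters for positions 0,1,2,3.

Answer: G R O R

Derivation:
After move 1 (U): U=WWWW F=RRGG R=BBRR B=OOBB L=GGOO
After move 2 (F): F=GRGR U=WWOG R=WBWR D=RBYY L=GYOY
After move 3 (R'): R=BRWW U=WBOO F=GWGG D=RRYR B=YOBB
After move 4 (F): F=GGGW U=WBYY R=OROW D=WBYR L=GROR
Query: L face = GROR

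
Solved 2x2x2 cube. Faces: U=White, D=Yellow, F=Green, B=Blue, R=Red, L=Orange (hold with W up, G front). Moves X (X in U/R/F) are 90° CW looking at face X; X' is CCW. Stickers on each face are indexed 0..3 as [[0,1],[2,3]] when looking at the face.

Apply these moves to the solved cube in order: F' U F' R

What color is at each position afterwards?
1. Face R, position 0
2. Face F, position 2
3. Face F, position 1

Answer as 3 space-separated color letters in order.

Answer: O Y W

Derivation:
After move 1 (F'): F=GGGG U=WWRR R=YRYR D=OOYY L=OWOW
After move 2 (U): U=RWRW F=YRGG R=BBYR B=OWBB L=GGOW
After move 3 (F'): F=RGYG U=RWBY R=OBOR D=GWYY L=GWOR
After move 4 (R): R=OORB U=RGBG F=RWYY D=GBYO B=YWWB
Query 1: R[0] = O
Query 2: F[2] = Y
Query 3: F[1] = W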